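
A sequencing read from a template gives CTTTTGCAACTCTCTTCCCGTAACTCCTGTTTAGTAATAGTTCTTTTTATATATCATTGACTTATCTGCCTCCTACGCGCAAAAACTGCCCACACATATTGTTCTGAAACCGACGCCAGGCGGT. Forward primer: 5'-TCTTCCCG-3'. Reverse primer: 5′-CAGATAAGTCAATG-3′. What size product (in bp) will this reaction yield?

The forward primer matches the template at positions 13–20.
Reverse complement of the reverse primer: CATTGACTTATCTG. This occurs on the top strand at positions 55–68.
Amplicon spans positions 13–68: 56 bp.

56 bp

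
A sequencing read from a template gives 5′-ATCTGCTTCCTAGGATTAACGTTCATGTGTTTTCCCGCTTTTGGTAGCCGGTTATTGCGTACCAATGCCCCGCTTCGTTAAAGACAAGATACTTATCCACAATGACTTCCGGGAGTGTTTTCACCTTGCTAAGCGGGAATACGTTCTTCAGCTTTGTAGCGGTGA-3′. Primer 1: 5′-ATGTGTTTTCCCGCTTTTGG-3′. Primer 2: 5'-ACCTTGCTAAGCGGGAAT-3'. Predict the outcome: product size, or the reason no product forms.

Primer 1 (ATGTGTTTTCCCGCTTTTGG) matches the top strand at positions 25–44 (3' end points downstream).
Primer 2 (ACCTTGCTAAGCGGGAAT) also matches the top strand directly, at positions 123–140 — its reverse complement ATTCCCGCTTAGCAAGGT is not present.
Both primers anneal to the bottom strand with 3' ends pointing the same way, so neither can prime synthesis back toward the other.

No product — both primers anneal to the same strand and extend in the same direction.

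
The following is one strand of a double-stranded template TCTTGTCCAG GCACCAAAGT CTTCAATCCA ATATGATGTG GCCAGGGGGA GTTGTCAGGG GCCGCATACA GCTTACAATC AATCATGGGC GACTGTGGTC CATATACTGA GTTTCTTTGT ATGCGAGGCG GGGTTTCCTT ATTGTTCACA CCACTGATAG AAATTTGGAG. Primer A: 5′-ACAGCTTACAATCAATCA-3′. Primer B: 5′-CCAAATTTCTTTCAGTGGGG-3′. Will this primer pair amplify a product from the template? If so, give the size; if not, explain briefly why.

No product — primer B has no binding site in the template.

Primer B (CCAAATTTCTTTCAGTGGGG) does not match the top strand, and its reverse complement CCCCACTGAAAGAAATTTGG does not match either.
With no annealing site for primer B, no amplification occurs.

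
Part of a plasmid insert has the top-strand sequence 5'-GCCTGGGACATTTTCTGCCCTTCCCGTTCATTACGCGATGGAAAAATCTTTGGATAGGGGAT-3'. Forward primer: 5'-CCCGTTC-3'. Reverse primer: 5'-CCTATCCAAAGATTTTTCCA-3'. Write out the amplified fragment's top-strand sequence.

Forward primer CCCGTTC is found on the top strand at positions 23–29.
The reverse primer's reverse complement is TGGAAAAATCTTTGGATAGG, which matches the template at positions 39–58.
The product is the template from position 23 through 58 (36 bp).

5'-CCCGTTCATTACGCGATGGAAAAATCTTTGGATAGG-3'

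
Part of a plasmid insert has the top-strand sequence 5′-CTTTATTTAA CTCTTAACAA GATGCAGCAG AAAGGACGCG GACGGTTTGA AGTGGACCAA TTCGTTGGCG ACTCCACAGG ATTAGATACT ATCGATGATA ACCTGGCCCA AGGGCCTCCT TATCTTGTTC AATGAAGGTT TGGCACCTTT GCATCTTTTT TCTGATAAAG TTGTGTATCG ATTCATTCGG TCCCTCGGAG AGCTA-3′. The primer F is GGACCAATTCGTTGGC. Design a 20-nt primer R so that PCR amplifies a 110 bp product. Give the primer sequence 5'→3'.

5'-AGAAAAAAGATGCAAAGGTG-3'

The forward primer binds at positions 54–69, so a 110 bp product ends at position 54 + 110 − 1 = 163.
The reverse primer anneals to the top strand over positions 144–163, i.e. to CACCTTTGCATCTTTTTTCT.
Its sequence written 5'→3' is the reverse complement: AGAAAAAAGATGCAAAGGTG.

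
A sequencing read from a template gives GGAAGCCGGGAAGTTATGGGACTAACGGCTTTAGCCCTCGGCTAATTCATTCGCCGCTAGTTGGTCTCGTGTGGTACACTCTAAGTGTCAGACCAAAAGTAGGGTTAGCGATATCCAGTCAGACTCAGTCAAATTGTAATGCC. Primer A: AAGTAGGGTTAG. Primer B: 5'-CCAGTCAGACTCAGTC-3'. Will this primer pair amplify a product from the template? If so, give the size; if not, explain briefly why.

Primer A (AAGTAGGGTTAG) matches the top strand at positions 97–108 (3' end points downstream).
Primer B (CCAGTCAGACTCAGTC) also matches the top strand directly, at positions 115–130 — its reverse complement GACTGAGTCTGACTGG is not present.
Both primers anneal to the bottom strand with 3' ends pointing the same way, so neither can prime synthesis back toward the other.

No product — both primers anneal to the same strand and extend in the same direction.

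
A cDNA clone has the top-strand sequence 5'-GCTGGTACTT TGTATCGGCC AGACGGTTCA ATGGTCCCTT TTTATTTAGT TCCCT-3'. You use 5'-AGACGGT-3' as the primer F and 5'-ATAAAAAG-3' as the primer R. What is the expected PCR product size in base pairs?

25 bp

The forward primer matches the template at positions 21–27.
Reverse complement of the reverse primer: CTTTTTAT. This occurs on the top strand at positions 38–45.
Product length = (reverse-primer end) − (forward-primer start) + 1 = 45 − 21 + 1 = 25 bp.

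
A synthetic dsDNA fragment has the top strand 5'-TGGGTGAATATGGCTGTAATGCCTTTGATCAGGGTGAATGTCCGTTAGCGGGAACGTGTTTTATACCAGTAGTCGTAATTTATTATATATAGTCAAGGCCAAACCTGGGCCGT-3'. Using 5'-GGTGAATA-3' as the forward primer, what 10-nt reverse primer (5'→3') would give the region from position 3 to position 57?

The product's 3' end on the top strand is position 57.
The reverse primer anneals to the top strand over positions 48–57, i.e. to GCGGGAACGT.
Its sequence written 5'→3' is the reverse complement: ACGTTCCCGC.

5'-ACGTTCCCGC-3'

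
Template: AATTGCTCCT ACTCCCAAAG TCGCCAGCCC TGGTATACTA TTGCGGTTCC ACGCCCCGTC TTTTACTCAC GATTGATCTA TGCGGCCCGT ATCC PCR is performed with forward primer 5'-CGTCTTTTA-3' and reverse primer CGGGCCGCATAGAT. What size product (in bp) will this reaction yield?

33 bp

The forward primer matches the template at positions 57–65.
Reverse complement of the reverse primer: ATCTATGCGGCCCG. This occurs on the top strand at positions 76–89.
Amplicon spans positions 57–89: 33 bp.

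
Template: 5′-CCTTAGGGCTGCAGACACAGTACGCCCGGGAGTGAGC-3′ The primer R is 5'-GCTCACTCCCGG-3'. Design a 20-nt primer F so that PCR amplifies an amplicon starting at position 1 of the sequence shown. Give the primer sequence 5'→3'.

5'-CCTTAGGGCTGCAGACACAG-3'

The reverse primer's reverse complement CCGGGAGTGAGC matches the template at positions 26–37; the product starts at position 1.
The forward primer is identical to the top strand over positions 1–20: CCTTAGGGCTGCAGACACAG.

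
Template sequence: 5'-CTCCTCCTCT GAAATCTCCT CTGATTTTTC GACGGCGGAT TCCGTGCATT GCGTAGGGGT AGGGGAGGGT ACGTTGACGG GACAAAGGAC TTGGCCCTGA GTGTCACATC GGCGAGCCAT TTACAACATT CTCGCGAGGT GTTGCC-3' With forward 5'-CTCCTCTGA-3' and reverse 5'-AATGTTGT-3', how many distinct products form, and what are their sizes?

Two products: 127 bp, 115 bp

The forward primer CTCCTCTGA matches the top strand at positions 4–12, 16–24.
The reverse primer's reverse complement is ACAACATT, matching at positions 123–130.
Each forward site pairs with the reverse site to give a product ending at position 130: sizes 127, 115 bp.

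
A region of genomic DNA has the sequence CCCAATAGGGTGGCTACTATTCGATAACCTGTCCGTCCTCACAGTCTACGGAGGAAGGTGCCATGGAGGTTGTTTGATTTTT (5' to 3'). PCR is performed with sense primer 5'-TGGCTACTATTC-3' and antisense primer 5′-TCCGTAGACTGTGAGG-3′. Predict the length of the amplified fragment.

The forward primer matches the template at positions 11–22.
Reverse complement of the reverse primer: CCTCACAGTCTACGGA. This occurs on the top strand at positions 37–52.
Product length = (reverse-primer end) − (forward-primer start) + 1 = 52 − 11 + 1 = 42 bp.

42 bp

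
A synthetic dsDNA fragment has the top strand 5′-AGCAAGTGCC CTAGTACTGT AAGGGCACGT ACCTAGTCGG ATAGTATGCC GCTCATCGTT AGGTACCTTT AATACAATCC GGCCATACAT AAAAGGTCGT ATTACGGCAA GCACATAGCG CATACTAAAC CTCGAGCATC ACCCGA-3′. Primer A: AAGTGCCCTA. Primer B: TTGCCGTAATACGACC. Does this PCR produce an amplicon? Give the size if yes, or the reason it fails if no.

Primer A (AAGTGCCCTA) matches the top strand at positions 4–13; it acts as a forward primer.
Primer B's reverse complement is GGTCGTATTACGGCAA, matching the top strand at positions 95–110; it acts as a reverse primer.
The 3' ends face each other across positions 4–110, giving a 107 bp product.

Yes — a 107 bp product.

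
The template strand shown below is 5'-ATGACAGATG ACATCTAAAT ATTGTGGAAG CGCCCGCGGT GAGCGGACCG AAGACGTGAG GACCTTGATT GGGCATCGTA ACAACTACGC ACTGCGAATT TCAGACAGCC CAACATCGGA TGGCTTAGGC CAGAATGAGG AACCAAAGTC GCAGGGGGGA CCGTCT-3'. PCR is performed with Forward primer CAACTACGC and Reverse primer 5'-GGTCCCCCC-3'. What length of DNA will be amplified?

81 bp

Forward primer CAACTACGC is found on the top strand at positions 82–90.
Reverse complement of the reverse primer: GGGGGGACC. This occurs on the top strand at positions 154–162.
The product runs from position 82 to position 162, so its length is 162 − 82 + 1 = 81 bp.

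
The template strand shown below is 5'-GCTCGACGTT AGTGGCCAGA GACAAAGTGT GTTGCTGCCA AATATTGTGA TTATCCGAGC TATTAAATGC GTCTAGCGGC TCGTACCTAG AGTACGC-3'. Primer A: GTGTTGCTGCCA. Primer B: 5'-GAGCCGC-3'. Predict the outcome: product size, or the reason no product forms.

Yes — a 54 bp product.

Primer A (GTGTTGCTGCCA) matches the top strand at positions 29–40; it acts as a forward primer.
Primer B's reverse complement is GCGGCTC, matching the top strand at positions 76–82; it acts as a reverse primer.
The 3' ends face each other across positions 29–82, giving a 54 bp product.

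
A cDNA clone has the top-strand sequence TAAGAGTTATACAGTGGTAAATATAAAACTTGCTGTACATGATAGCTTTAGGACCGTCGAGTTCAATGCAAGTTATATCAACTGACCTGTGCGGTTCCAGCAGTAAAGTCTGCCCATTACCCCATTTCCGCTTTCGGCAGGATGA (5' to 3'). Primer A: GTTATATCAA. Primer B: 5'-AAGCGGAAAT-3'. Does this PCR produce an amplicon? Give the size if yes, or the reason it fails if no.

Primer A (GTTATATCAA) matches the top strand at positions 72–81; it acts as a forward primer.
Primer B's reverse complement is ATTTCCGCTT, matching the top strand at positions 124–133; it acts as a reverse primer.
The 3' ends face each other across positions 72–133, giving a 62 bp product.

Yes — a 62 bp product.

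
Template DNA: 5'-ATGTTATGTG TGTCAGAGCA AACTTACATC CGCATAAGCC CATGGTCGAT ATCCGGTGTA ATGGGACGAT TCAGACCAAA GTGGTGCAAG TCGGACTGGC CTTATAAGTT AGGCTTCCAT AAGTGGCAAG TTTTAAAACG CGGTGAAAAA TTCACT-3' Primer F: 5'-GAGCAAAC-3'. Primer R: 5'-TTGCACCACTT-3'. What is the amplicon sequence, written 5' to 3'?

5'-GAGCAAACTTACATCCGCATAAGCCCATGGTCGATATCCGGTGTAATGGGACGATTCAGACCAAAGTGGTGCAA-3'

The forward primer matches the template at positions 16–23.
The reverse primer's reverse complement is AAGTGGTGCAA, which matches the template at positions 79–89.
The product is the template from position 16 through 89 (74 bp).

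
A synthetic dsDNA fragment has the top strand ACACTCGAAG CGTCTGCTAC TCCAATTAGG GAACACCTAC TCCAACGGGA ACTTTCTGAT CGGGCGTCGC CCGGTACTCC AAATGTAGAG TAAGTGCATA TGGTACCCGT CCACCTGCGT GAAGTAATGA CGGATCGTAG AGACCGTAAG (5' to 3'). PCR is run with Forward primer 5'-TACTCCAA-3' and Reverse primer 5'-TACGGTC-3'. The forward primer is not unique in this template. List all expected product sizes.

131 bp, 111 bp, 74 bp

The forward primer TACTCCAA matches the top strand at positions 18–25, 38–45, 75–82.
The reverse primer's reverse complement is GACCGTA, matching at positions 142–148.
Each forward site pairs with the reverse site to give a product ending at position 148: sizes 131, 111, 74 bp.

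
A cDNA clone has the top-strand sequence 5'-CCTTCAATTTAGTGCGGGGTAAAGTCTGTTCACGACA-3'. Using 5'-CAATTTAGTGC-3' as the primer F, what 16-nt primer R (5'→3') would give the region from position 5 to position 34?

The product's 3' end on the top strand is position 34.
The reverse primer anneals to the top strand over positions 19–34, i.e. to GTAAAGTCTGTTCACG.
Its sequence written 5'→3' is the reverse complement: CGTGAACAGACTTTAC.

5'-CGTGAACAGACTTTAC-3'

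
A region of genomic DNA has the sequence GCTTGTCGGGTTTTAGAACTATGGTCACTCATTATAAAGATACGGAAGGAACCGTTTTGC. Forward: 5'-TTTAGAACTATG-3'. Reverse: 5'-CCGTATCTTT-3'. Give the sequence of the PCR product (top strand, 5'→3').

The forward primer matches the template at positions 12–23.
Reverse complement of the reverse primer: AAAGATACGG. This occurs on the top strand at positions 36–45.
The product is the template from position 12 through 45 (34 bp).

5'-TTTAGAACTATGGTCACTCATTATAAAGATACGG-3'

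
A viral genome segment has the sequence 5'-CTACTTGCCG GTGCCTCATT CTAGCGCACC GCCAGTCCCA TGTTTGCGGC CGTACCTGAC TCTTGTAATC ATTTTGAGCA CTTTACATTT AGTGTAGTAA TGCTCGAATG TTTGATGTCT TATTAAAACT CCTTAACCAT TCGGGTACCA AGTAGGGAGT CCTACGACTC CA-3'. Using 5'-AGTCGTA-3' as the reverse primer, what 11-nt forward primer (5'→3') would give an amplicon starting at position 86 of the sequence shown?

5'-CATTTAGTGTA-3'

The reverse primer's reverse complement TACGACT matches the template at positions 163–169; the product starts at position 86.
The forward primer is identical to the top strand over positions 86–96: CATTTAGTGTA.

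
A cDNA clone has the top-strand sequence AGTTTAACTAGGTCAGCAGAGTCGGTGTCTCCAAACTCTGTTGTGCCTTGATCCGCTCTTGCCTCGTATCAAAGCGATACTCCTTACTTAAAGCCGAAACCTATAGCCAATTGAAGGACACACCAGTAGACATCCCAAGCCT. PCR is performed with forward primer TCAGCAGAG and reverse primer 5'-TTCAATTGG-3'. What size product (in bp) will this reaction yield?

103 bp

Forward primer TCAGCAGAG is found on the top strand at positions 13–21.
Reverse complement of the reverse primer: CCAATTGAA. This occurs on the top strand at positions 107–115.
Product length = (reverse-primer end) − (forward-primer start) + 1 = 115 − 13 + 1 = 103 bp.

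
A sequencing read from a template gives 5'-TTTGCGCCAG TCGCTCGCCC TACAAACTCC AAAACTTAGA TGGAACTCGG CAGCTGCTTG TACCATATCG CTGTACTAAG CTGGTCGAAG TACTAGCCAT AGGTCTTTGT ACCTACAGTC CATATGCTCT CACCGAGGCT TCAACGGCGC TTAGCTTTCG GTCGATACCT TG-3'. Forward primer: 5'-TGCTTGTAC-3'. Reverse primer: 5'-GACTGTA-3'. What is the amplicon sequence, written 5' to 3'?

5'-TGCTTGTACCATATCGCTGTACTAAGCTGGTCGAAGTACTAGCCATAGGTCTTTGTACCTACAGTC-3'

Forward primer TGCTTGTAC is found on the top strand at positions 55–63.
Taking the reverse complement of GACTGTA gives TACAGTC, found at positions 114–120 on the template; the primer anneals here to the top strand with its 3' end pointing upstream.
The product is the template from position 55 through 120 (66 bp).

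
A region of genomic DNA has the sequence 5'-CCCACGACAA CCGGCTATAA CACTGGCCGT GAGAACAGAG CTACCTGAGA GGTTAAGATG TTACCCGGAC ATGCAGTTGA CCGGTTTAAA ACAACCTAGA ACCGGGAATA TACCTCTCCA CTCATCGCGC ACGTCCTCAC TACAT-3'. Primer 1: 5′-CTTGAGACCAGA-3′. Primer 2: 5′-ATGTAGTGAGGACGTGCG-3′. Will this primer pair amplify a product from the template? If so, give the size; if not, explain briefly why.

No product — primer 1 has no binding site in the template.

Primer 1 (CTTGAGACCAGA) does not match the top strand, and its reverse complement TCTGGTCTCAAG does not match either.
With no annealing site for primer 1, no amplification occurs.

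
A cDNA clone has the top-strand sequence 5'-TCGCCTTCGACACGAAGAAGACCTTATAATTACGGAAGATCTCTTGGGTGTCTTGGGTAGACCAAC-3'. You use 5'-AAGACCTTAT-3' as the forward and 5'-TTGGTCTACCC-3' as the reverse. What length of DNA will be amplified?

Forward primer AAGACCTTAT is found on the top strand at positions 18–27.
Reverse complement of the reverse primer: GGGTAGACCAA. This occurs on the top strand at positions 55–65.
The product runs from position 18 to position 65, so its length is 65 − 18 + 1 = 48 bp.

48 bp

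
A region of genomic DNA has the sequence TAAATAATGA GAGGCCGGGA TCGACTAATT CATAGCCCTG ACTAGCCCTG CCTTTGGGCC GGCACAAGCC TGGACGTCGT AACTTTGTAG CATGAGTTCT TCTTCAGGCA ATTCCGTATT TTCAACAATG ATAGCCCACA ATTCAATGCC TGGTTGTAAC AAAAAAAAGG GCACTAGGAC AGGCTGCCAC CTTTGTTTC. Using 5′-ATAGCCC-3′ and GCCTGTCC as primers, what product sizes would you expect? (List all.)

The forward primer ATAGCCC matches the top strand at positions 32–38, 131–137.
The reverse primer's reverse complement is GGACAGGC, matching at positions 177–184.
Each forward site pairs with the reverse site to give a product ending at position 184: sizes 153, 54 bp.

153 bp, 54 bp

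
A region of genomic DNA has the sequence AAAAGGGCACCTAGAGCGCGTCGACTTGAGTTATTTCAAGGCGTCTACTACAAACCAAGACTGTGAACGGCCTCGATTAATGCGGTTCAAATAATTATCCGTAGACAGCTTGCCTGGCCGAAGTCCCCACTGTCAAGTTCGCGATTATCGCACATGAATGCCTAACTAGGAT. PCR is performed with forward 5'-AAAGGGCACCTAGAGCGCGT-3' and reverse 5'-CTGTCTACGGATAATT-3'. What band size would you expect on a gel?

107 bp

Scanning the template, AAAGGGCACCTAGAGCGCGT occurs at positions 2–21; this primer anneals to the bottom strand there with its 3' end pointing downstream.
The reverse primer's reverse complement is AATTATCCGTAGACAG, which matches the template at positions 93–108.
The product runs from position 2 to position 108, so its length is 108 − 2 + 1 = 107 bp.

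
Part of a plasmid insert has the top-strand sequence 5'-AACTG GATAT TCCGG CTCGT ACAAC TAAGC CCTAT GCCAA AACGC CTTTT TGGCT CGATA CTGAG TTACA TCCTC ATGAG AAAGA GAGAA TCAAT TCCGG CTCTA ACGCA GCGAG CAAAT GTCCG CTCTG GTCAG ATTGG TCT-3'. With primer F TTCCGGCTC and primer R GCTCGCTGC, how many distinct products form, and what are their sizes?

Two products: 107 bp, 22 bp

The forward primer TTCCGGCTC matches the top strand at positions 10–18, 95–103.
The reverse primer's reverse complement is GCAGCGAGC, matching at positions 108–116.
Each forward site pairs with the reverse site to give a product ending at position 116: sizes 107, 22 bp.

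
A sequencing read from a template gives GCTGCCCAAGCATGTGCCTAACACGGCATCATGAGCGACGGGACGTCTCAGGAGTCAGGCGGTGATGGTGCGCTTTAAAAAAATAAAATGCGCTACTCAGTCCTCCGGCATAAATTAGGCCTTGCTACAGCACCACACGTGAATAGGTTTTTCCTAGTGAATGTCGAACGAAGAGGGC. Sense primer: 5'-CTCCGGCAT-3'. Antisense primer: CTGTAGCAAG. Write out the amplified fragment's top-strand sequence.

Forward primer CTCCGGCAT is found on the top strand at positions 103–111.
Taking the reverse complement of CTGTAGCAAG gives CTTGCTACAG, found at positions 121–130 on the template; the primer anneals here to the top strand with its 3' end pointing upstream.
The product is the template from position 103 through 130 (28 bp).

5'-CTCCGGCATAAATTAGGCCTTGCTACAG-3'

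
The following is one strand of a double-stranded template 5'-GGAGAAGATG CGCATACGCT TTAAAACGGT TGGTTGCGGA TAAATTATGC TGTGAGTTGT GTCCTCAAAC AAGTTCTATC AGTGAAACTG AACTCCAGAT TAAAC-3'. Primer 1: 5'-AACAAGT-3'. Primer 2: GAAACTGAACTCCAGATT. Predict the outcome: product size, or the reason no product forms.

Primer 1 (AACAAGT) matches the top strand at positions 68–74 (3' end points downstream).
Primer 2 (GAAACTGAACTCCAGATT) also matches the top strand directly, at positions 84–101 — its reverse complement AATCTGGAGTTCAGTTTC is not present.
Both primers anneal to the bottom strand with 3' ends pointing the same way, so neither can prime synthesis back toward the other.

No product — both primers anneal to the same strand and extend in the same direction.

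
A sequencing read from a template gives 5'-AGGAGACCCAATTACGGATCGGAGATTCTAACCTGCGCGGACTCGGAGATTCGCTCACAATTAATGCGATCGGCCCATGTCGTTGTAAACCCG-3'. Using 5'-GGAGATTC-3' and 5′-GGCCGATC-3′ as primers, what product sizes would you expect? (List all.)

55 bp, 31 bp

The forward primer GGAGATTC matches the top strand at positions 21–28, 45–52.
The reverse primer's reverse complement is GATCGGCC, matching at positions 68–75.
Each forward site pairs with the reverse site to give a product ending at position 75: sizes 55, 31 bp.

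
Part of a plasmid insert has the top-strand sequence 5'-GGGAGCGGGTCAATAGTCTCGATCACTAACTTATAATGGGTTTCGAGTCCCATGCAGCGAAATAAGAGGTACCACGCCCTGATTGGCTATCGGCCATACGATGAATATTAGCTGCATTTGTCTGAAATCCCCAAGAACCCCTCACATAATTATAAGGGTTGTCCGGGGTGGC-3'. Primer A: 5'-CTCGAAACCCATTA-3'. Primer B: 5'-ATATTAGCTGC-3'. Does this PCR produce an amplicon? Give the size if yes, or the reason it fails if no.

No product — the primers' 3' ends point away from each other.

Primer A (CTCGAAACCCATTA) has reverse complement TAATGGGTTTCGAG, which matches the top strand at positions 34–47; primer A anneals to the top strand there with its 3' end pointing upstream toward position 34.
Primer B (ATATTAGCTGC) matches the top strand directly at positions 105–115; it anneals to the bottom strand with its 3' end pointing downstream toward position 115.
The 3' ends diverge (primer A extends toward position 1, primer B toward position 172), so the primers never converge on a shared product.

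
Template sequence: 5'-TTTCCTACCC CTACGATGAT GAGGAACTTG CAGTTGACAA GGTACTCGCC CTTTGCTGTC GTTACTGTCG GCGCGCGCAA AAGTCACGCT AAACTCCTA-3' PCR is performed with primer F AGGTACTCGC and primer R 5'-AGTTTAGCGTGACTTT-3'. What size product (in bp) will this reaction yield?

56 bp

Forward primer AGGTACTCGC is found on the top strand at positions 40–49.
The reverse primer's reverse complement is AAAGTCACGCTAAACT, which matches the template at positions 80–95.
The product runs from position 40 to position 95, so its length is 95 − 40 + 1 = 56 bp.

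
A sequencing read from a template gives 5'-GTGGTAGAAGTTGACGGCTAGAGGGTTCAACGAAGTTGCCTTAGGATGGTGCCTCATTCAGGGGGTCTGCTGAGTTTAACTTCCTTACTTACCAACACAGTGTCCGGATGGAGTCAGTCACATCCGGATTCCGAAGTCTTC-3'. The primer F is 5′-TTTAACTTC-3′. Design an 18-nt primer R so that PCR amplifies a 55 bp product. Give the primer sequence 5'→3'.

5'-ATCCGGATGTGACTGACT-3'

The forward primer binds at positions 75–83, so a 55 bp product ends at position 75 + 55 − 1 = 129.
The reverse primer anneals to the top strand over positions 112–129, i.e. to AGTCAGTCACATCCGGAT.
Its sequence written 5'→3' is the reverse complement: ATCCGGATGTGACTGACT.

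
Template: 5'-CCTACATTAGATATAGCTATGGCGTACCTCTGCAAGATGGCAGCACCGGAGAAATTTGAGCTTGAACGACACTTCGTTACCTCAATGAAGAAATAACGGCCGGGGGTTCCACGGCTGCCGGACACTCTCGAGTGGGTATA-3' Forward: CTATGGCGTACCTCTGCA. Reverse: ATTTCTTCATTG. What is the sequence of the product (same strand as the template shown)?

Scanning the template, CTATGGCGTACCTCTGCA occurs at positions 17–34; this primer anneals to the bottom strand there with its 3' end pointing downstream.
The reverse primer's reverse complement is CAATGAAGAAAT, which matches the template at positions 83–94.
The product is the template from position 17 through 94 (78 bp).

5'-CTATGGCGTACCTCTGCAAGATGGCAGCACCGGAGAAATTTGAGCTTGAACGACACTTCGTTACCTCAATGAAGAAAT-3'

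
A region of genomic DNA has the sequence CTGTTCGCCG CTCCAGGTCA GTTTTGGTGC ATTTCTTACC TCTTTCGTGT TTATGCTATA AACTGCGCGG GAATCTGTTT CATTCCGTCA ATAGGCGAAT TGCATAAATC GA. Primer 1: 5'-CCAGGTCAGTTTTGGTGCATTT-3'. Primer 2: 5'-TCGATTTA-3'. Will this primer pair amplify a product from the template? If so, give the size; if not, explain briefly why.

Primer 1 (CCAGGTCAGTTTTGGTGCATTT) matches the top strand at positions 13–34; it acts as a forward primer.
Primer 2's reverse complement is TAAATCGA, matching the top strand at positions 105–112; it acts as a reverse primer.
The 3' ends face each other across positions 13–112, giving a 100 bp product.

Yes — a 100 bp product.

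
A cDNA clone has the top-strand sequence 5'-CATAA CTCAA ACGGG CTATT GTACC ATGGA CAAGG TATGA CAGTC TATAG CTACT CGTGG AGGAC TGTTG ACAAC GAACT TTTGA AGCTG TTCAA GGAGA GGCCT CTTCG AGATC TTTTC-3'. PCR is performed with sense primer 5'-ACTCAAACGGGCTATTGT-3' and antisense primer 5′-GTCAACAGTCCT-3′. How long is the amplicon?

68 bp

The forward primer matches the template at positions 5–22.
The reverse primer's reverse complement is AGGACTGTTGAC, which matches the template at positions 61–72.
The product runs from position 5 to position 72, so its length is 72 − 5 + 1 = 68 bp.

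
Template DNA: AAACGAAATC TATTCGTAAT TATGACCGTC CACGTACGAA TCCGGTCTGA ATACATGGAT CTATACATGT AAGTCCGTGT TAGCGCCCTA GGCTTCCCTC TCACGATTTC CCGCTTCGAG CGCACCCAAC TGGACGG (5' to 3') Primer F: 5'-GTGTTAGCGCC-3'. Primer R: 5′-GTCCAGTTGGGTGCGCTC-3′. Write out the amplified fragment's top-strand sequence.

5'-GTGTTAGCGCCCTAGGCTTCCCTCTCACGATTTCCCGCTTCGAGCGCACCCAACTGGAC-3'

Scanning the template, GTGTTAGCGCC occurs at positions 77–87; this primer anneals to the bottom strand there with its 3' end pointing downstream.
Reverse complement of the reverse primer: GAGCGCACCCAACTGGAC. This occurs on the top strand at positions 118–135.
The product is the template from position 77 through 135 (59 bp).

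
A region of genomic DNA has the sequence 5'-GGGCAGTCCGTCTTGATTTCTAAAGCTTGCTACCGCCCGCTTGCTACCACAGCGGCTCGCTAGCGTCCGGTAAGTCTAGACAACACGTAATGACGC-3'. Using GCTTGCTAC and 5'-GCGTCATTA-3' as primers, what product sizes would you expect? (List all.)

The forward primer GCTTGCTAC matches the top strand at positions 25–33, 39–47.
The reverse primer's reverse complement is TAATGACGC, matching at positions 88–96.
Each forward site pairs with the reverse site to give a product ending at position 96: sizes 72, 58 bp.

72 bp, 58 bp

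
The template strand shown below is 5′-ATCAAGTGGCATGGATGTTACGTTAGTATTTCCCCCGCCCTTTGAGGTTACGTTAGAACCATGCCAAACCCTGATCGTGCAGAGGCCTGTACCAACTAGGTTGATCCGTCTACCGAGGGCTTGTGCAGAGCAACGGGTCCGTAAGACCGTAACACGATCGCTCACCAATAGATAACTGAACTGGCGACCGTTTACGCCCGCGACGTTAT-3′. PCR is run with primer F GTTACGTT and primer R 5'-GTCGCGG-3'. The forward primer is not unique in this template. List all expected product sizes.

The forward primer GTTACGTT matches the top strand at positions 17–24, 47–54.
The reverse primer's reverse complement is CCGCGAC, matching at positions 198–204.
Each forward site pairs with the reverse site to give a product ending at position 204: sizes 188, 158 bp.

188 bp, 158 bp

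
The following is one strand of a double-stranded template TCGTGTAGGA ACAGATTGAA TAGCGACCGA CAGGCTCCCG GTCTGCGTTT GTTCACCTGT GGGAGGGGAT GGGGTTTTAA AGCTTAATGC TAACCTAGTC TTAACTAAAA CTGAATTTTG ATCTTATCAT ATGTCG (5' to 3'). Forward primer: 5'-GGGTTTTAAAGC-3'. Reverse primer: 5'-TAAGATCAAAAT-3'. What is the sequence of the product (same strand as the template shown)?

5'-GGGTTTTAAAGCTTAATGCTAACCTAGTCTTAACTAAAACTGAATTTTGATCTTA-3'

The forward primer matches the template at positions 72–83.
Reverse complement of the reverse primer: ATTTTGATCTTA. This occurs on the top strand at positions 115–126.
The product is the template from position 72 through 126 (55 bp).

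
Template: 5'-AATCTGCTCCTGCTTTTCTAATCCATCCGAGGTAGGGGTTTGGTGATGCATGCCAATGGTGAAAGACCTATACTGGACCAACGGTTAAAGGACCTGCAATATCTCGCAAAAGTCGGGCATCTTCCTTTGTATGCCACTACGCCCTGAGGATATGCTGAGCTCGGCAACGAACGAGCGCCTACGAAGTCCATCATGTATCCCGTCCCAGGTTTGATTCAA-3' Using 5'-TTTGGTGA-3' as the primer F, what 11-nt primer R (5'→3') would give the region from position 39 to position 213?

The product's 3' end on the top strand is position 213.
The reverse primer anneals to the top strand over positions 203–213, i.e. to TCCCAGGTTTG.
Its sequence written 5'→3' is the reverse complement: CAAACCTGGGA.

5'-CAAACCTGGGA-3'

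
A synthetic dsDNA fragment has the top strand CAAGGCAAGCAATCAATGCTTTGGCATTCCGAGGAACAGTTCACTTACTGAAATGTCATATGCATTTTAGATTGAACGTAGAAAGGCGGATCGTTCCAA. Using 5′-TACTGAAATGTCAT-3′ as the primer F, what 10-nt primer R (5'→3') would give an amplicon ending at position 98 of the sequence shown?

The forward primer binds at positions 46–59; the product's 3' end on the top strand is position 98.
The reverse primer anneals to the top strand over positions 89–98, i.e. to GATCGTTCCA.
Its sequence written 5'→3' is the reverse complement: TGGAACGATC.

5'-TGGAACGATC-3'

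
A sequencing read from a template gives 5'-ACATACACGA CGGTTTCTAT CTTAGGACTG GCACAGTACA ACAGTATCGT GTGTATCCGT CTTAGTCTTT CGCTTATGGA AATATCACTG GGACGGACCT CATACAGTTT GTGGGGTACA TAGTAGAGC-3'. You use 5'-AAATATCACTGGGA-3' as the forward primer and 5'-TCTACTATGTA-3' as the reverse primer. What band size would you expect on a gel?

48 bp

Forward primer AAATATCACTGGGA is found on the top strand at positions 80–93.
The reverse primer's reverse complement is TACATAGTAGA, which matches the template at positions 117–127.
Amplicon spans positions 80–127: 48 bp.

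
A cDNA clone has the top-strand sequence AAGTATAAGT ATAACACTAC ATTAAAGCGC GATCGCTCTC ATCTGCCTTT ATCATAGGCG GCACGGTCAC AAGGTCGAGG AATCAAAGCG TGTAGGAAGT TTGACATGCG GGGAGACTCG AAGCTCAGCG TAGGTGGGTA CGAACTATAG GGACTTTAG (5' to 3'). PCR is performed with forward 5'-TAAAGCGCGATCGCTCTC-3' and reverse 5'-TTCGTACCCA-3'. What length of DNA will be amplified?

Scanning the template, TAAAGCGCGATCGCTCTC occurs at positions 23–40; this primer anneals to the bottom strand there with its 3' end pointing downstream.
Taking the reverse complement of TTCGTACCCA gives TGGGTACGAA, found at positions 135–144 on the template; the primer anneals here to the top strand with its 3' end pointing upstream.
Amplicon spans positions 23–144: 122 bp.

122 bp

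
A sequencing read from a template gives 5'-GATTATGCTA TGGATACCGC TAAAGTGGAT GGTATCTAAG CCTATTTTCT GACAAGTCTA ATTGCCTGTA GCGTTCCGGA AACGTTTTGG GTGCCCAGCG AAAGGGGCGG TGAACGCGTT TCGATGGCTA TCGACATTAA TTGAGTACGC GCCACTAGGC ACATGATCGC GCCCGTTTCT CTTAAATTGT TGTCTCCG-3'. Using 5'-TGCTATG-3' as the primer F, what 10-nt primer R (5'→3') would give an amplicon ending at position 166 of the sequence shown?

The forward primer binds at positions 6–12; the product's 3' end on the top strand is position 166.
The reverse primer anneals to the top strand over positions 157–166, i.e. to AGGCACATGA.
Its sequence written 5'→3' is the reverse complement: TCATGTGCCT.

5'-TCATGTGCCT-3'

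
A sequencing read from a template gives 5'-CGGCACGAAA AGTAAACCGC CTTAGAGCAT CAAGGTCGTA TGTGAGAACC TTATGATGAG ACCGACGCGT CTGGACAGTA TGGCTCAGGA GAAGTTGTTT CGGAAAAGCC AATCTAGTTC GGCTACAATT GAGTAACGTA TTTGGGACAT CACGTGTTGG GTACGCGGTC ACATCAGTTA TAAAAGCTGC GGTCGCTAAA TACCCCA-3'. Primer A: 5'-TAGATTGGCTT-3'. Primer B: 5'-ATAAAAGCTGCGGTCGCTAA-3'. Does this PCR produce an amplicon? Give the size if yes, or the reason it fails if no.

Primer A (TAGATTGGCTT) has reverse complement AAGCCAATCTA, which matches the top strand at positions 106–116; primer A anneals to the top strand there with its 3' end pointing upstream toward position 106.
Primer B (ATAAAAGCTGCGGTCGCTAA) matches the top strand directly at positions 180–199; it anneals to the bottom strand with its 3' end pointing downstream toward position 199.
The 3' ends diverge (primer A extends toward position 1, primer B toward position 207), so the primers never converge on a shared product.

No product — the primers' 3' ends point away from each other.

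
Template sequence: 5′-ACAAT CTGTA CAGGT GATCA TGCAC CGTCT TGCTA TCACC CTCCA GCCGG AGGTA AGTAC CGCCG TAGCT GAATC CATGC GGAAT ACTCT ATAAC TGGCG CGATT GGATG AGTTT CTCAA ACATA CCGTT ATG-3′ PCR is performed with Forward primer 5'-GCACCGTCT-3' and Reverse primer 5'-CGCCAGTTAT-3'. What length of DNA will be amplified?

79 bp

The forward primer matches the template at positions 22–30.
Taking the reverse complement of CGCCAGTTAT gives ATAACTGGCG, found at positions 91–100 on the template; the primer anneals here to the top strand with its 3' end pointing upstream.
Amplicon spans positions 22–100: 79 bp.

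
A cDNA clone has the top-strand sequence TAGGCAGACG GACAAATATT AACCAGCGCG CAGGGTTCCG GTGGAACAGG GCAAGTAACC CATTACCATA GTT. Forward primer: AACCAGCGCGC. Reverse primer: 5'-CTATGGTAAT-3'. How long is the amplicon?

The forward primer matches the template at positions 21–31.
Reverse complement of the reverse primer: ATTACCATAG. This occurs on the top strand at positions 62–71.
Product length = (reverse-primer end) − (forward-primer start) + 1 = 71 − 21 + 1 = 51 bp.

51 bp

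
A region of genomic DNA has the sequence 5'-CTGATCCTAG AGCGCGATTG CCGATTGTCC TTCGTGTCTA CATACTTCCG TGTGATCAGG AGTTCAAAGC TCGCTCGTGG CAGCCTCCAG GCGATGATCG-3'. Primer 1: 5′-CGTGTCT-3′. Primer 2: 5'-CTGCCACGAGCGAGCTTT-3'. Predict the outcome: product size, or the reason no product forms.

Primer 1 (CGTGTCT) matches the top strand at positions 33–39; it acts as a forward primer.
Primer 2's reverse complement is AAAGCTCGCTCGTGGCAG, matching the top strand at positions 66–83; it acts as a reverse primer.
The 3' ends face each other across positions 33–83, giving a 51 bp product.

Yes — a 51 bp product.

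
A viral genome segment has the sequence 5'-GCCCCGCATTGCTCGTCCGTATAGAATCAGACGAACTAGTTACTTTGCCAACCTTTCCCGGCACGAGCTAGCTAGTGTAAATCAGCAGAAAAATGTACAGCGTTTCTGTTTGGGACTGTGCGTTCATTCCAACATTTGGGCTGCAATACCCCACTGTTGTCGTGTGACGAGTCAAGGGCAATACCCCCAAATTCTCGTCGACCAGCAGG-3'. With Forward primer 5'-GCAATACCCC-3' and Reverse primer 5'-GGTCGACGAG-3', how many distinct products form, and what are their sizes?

Two products: 61 bp, 26 bp

The forward primer GCAATACCCC matches the top strand at positions 143–152, 178–187.
The reverse primer's reverse complement is CTCGTCGACC, matching at positions 194–203.
Each forward site pairs with the reverse site to give a product ending at position 203: sizes 61, 26 bp.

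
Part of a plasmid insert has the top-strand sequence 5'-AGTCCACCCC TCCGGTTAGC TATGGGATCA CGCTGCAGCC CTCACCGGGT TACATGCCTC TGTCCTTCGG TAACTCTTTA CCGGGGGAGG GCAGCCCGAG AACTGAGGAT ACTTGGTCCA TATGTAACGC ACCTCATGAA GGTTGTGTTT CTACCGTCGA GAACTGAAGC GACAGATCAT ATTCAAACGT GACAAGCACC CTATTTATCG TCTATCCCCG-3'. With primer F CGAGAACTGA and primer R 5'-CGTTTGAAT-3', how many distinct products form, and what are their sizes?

The forward primer CGAGAACTGA matches the top strand at positions 97–106, 158–167.
The reverse primer's reverse complement is ATTCAAACG, matching at positions 181–189.
Each forward site pairs with the reverse site to give a product ending at position 189: sizes 93, 32 bp.

Two products: 93 bp, 32 bp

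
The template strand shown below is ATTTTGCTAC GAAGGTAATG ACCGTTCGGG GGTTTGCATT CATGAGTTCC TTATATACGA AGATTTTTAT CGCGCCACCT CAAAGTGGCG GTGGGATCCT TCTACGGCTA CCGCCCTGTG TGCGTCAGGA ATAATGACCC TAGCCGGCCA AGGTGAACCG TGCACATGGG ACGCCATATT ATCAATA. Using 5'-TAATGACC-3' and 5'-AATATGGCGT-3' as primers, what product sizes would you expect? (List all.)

The forward primer TAATGACC matches the top strand at positions 16–23, 132–139.
The reverse primer's reverse complement is ACGCCATATT, matching at positions 171–180.
Each forward site pairs with the reverse site to give a product ending at position 180: sizes 165, 49 bp.

165 bp, 49 bp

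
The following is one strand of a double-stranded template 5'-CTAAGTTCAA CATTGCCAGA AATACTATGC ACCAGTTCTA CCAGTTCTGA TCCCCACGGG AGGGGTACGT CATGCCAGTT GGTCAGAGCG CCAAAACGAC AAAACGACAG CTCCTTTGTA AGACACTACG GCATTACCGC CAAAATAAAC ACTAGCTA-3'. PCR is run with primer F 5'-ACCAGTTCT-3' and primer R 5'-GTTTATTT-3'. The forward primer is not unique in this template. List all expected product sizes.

120 bp, 111 bp

The forward primer ACCAGTTCT matches the top strand at positions 31–39, 40–48.
The reverse primer's reverse complement is AAATAAAC, matching at positions 143–150.
Each forward site pairs with the reverse site to give a product ending at position 150: sizes 120, 111 bp.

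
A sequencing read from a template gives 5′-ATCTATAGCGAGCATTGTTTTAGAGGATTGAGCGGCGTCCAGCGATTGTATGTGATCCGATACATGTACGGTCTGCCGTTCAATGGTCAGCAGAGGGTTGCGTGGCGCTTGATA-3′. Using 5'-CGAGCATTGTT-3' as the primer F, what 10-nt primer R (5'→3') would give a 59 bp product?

The forward primer binds at positions 9–19, so a 59 bp product ends at position 9 + 59 − 1 = 67.
The reverse primer anneals to the top strand over positions 58–67, i.e. to CGATACATGT.
Its sequence written 5'→3' is the reverse complement: ACATGTATCG.

5'-ACATGTATCG-3'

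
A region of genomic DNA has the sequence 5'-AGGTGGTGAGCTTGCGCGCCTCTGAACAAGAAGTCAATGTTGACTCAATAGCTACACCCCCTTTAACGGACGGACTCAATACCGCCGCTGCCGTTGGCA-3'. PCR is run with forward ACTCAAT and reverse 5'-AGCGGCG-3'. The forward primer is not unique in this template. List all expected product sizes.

47 bp, 16 bp

The forward primer ACTCAAT matches the top strand at positions 43–49, 74–80.
The reverse primer's reverse complement is CGCCGCT, matching at positions 83–89.
Each forward site pairs with the reverse site to give a product ending at position 89: sizes 47, 16 bp.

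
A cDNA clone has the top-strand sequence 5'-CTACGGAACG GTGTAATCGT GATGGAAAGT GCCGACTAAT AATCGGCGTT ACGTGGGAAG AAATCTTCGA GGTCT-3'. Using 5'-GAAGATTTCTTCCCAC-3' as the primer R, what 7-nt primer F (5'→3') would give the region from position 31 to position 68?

The reverse primer's reverse complement GTGGGAAGAAATCTTC matches the template at positions 53–68; the product starts at position 31.
The forward primer is identical to the top strand over positions 31–37: GCCGACT.

5'-GCCGACT-3'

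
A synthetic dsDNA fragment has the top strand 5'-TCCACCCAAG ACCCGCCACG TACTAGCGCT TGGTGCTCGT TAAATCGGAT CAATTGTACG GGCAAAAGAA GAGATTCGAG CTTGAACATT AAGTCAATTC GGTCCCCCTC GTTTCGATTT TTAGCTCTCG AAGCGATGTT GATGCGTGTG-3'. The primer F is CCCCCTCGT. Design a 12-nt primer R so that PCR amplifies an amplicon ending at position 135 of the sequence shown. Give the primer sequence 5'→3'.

The forward primer binds at positions 104–112; the product's 3' end on the top strand is position 135.
The reverse primer anneals to the top strand over positions 124–135, i.e. to GCTCTCGAAGCG.
Its sequence written 5'→3' is the reverse complement: CGCTTCGAGAGC.

5'-CGCTTCGAGAGC-3'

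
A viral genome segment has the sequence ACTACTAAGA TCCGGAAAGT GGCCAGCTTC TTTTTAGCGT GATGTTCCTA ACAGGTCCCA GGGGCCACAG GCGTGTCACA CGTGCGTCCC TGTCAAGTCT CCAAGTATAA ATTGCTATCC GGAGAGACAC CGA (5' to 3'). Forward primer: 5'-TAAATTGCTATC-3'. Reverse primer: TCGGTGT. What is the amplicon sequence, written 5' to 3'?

The forward primer matches the template at positions 108–119.
The reverse primer's reverse complement is ACACCGA, which matches the template at positions 127–133.
The product is the template from position 108 through 133 (26 bp).

5'-TAAATTGCTATCCGGAGAGACACCGA-3'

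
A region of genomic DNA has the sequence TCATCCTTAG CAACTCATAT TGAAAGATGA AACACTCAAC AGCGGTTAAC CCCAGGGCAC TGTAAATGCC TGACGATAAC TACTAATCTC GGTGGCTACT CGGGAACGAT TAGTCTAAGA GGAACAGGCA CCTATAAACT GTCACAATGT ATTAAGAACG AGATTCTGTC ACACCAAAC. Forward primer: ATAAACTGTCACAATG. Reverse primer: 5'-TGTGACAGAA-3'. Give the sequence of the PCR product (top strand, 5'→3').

Forward primer ATAAACTGTCACAATG is found on the top strand at positions 134–149.
Reverse complement of the reverse primer: TTCTGTCACA. This occurs on the top strand at positions 164–173.
The product is the template from position 134 through 173 (40 bp).

5'-ATAAACTGTCACAATGTATTAAGAACGAGATTCTGTCACA-3'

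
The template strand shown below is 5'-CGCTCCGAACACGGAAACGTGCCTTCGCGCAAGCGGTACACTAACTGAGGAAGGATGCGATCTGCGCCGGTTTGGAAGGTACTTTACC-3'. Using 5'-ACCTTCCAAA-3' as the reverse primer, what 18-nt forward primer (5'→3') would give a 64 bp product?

The reverse primer's reverse complement TTTGGAAGGT matches the template at positions 71–80, so the product ends at position 80.
A 64 bp product then starts at position 80 − 64 + 1 = 17.
The forward primer is identical to the top strand there: ACGTGCCTTCGCGCAAGC.

5'-ACGTGCCTTCGCGCAAGC-3'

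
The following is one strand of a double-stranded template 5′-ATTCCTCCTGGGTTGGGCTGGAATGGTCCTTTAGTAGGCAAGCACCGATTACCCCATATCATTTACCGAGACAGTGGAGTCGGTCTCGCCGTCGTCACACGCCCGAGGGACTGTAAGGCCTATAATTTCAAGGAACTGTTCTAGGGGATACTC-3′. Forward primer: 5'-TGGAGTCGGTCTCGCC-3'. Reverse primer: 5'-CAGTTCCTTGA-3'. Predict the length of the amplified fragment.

64 bp

Scanning the template, TGGAGTCGGTCTCGCC occurs at positions 75–90; this primer anneals to the bottom strand there with its 3' end pointing downstream.
The reverse primer's reverse complement is TCAAGGAACTG, which matches the template at positions 128–138.
Amplicon spans positions 75–138: 64 bp.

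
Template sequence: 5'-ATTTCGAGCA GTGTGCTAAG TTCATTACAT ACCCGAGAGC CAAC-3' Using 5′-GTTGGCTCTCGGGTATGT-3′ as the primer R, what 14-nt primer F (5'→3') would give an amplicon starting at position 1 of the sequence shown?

5'-ATTTCGAGCAGTGT-3'

The reverse primer's reverse complement ACATACCCGAGAGCCAAC matches the template at positions 27–44; the product starts at position 1.
The forward primer is identical to the top strand over positions 1–14: ATTTCGAGCAGTGT.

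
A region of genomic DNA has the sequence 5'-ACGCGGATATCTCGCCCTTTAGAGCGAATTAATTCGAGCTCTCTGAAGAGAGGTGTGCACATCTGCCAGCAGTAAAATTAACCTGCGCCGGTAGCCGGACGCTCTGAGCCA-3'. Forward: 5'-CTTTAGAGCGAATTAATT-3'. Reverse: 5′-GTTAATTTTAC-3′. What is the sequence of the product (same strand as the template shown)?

5'-CTTTAGAGCGAATTAATTCGAGCTCTCTGAAGAGAGGTGTGCACATCTGCCAGCAGTAAAATTAAC-3'

Forward primer CTTTAGAGCGAATTAATT is found on the top strand at positions 17–34.
Taking the reverse complement of GTTAATTTTAC gives GTAAAATTAAC, found at positions 72–82 on the template; the primer anneals here to the top strand with its 3' end pointing upstream.
The product is the template from position 17 through 82 (66 bp).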